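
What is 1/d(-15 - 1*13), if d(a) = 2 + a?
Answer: -1/26 ≈ -0.038462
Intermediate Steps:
1/d(-15 - 1*13) = 1/(2 + (-15 - 1*13)) = 1/(2 + (-15 - 13)) = 1/(2 - 28) = 1/(-26) = -1/26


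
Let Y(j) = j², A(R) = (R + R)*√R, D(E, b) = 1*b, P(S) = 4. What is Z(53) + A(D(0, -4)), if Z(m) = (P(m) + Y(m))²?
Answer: 7912969 - 16*I ≈ 7.913e+6 - 16.0*I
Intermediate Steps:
D(E, b) = b
A(R) = 2*R^(3/2) (A(R) = (2*R)*√R = 2*R^(3/2))
Z(m) = (4 + m²)²
Z(53) + A(D(0, -4)) = (4 + 53²)² + 2*(-4)^(3/2) = (4 + 2809)² + 2*(-8*I) = 2813² - 16*I = 7912969 - 16*I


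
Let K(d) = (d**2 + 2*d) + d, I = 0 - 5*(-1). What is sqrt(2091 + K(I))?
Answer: sqrt(2131) ≈ 46.163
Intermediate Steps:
I = 5 (I = 0 + 5 = 5)
K(d) = d**2 + 3*d
sqrt(2091 + K(I)) = sqrt(2091 + 5*(3 + 5)) = sqrt(2091 + 5*8) = sqrt(2091 + 40) = sqrt(2131)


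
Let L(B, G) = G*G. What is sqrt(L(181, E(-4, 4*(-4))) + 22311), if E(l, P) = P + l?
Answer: sqrt(22711) ≈ 150.70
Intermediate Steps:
L(B, G) = G**2
sqrt(L(181, E(-4, 4*(-4))) + 22311) = sqrt((4*(-4) - 4)**2 + 22311) = sqrt((-16 - 4)**2 + 22311) = sqrt((-20)**2 + 22311) = sqrt(400 + 22311) = sqrt(22711)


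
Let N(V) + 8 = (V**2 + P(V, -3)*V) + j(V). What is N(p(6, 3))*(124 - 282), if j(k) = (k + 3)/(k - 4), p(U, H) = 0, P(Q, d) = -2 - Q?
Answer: 2765/2 ≈ 1382.5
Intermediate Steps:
j(k) = (3 + k)/(-4 + k)
N(V) = -8 + V**2 + V*(-2 - V) + (3 + V)/(-4 + V) (N(V) = -8 + ((V**2 + (-2 - V)*V) + (3 + V)/(-4 + V)) = -8 + ((V**2 + V*(-2 - V)) + (3 + V)/(-4 + V)) = -8 + (V**2 + V*(-2 - V) + (3 + V)/(-4 + V)) = -8 + V**2 + V*(-2 - V) + (3 + V)/(-4 + V))
N(p(6, 3))*(124 - 282) = ((35 + 0 - 2*0**2)/(-4 + 0))*(124 - 282) = ((35 + 0 - 2*0)/(-4))*(-158) = -(35 + 0 + 0)/4*(-158) = -1/4*35*(-158) = -35/4*(-158) = 2765/2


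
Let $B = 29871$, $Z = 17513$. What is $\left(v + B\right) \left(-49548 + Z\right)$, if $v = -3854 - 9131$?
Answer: $-540943010$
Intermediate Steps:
$v = -12985$
$\left(v + B\right) \left(-49548 + Z\right) = \left(-12985 + 29871\right) \left(-49548 + 17513\right) = 16886 \left(-32035\right) = -540943010$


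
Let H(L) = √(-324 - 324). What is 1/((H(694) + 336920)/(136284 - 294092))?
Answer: -6646083920/14189385881 + 355068*I*√2/14189385881 ≈ -0.46838 + 3.5389e-5*I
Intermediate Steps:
H(L) = 18*I*√2 (H(L) = √(-648) = 18*I*√2)
1/((H(694) + 336920)/(136284 - 294092)) = 1/((18*I*√2 + 336920)/(136284 - 294092)) = 1/((336920 + 18*I*√2)/(-157808)) = 1/((336920 + 18*I*√2)*(-1/157808)) = 1/(-42115/19726 - 9*I*√2/78904)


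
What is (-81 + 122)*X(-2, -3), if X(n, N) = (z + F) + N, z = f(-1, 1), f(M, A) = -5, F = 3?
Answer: -205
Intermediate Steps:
z = -5
X(n, N) = -2 + N (X(n, N) = (-5 + 3) + N = -2 + N)
(-81 + 122)*X(-2, -3) = (-81 + 122)*(-2 - 3) = 41*(-5) = -205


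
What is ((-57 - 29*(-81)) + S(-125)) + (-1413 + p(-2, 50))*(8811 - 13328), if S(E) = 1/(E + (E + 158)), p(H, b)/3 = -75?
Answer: 680904695/92 ≈ 7.4011e+6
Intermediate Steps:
p(H, b) = -225 (p(H, b) = 3*(-75) = -225)
S(E) = 1/(158 + 2*E) (S(E) = 1/(E + (158 + E)) = 1/(158 + 2*E))
((-57 - 29*(-81)) + S(-125)) + (-1413 + p(-2, 50))*(8811 - 13328) = ((-57 - 29*(-81)) + 1/(2*(79 - 125))) + (-1413 - 225)*(8811 - 13328) = ((-57 + 2349) + (½)/(-46)) - 1638*(-4517) = (2292 + (½)*(-1/46)) + 7398846 = (2292 - 1/92) + 7398846 = 210863/92 + 7398846 = 680904695/92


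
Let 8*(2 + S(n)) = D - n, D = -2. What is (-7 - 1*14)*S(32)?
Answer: 525/4 ≈ 131.25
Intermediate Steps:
S(n) = -9/4 - n/8 (S(n) = -2 + (-2 - n)/8 = -2 + (-¼ - n/8) = -9/4 - n/8)
(-7 - 1*14)*S(32) = (-7 - 1*14)*(-9/4 - ⅛*32) = (-7 - 14)*(-9/4 - 4) = -21*(-25/4) = 525/4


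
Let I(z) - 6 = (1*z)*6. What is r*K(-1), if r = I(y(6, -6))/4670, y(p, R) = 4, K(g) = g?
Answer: -3/467 ≈ -0.0064240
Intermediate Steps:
I(z) = 6 + 6*z (I(z) = 6 + (1*z)*6 = 6 + z*6 = 6 + 6*z)
r = 3/467 (r = (6 + 6*4)/4670 = (6 + 24)*(1/4670) = 30*(1/4670) = 3/467 ≈ 0.0064240)
r*K(-1) = (3/467)*(-1) = -3/467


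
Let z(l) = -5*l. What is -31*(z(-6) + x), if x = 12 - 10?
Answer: -992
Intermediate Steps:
x = 2
-31*(z(-6) + x) = -31*(-5*(-6) + 2) = -31*(30 + 2) = -31*32 = -992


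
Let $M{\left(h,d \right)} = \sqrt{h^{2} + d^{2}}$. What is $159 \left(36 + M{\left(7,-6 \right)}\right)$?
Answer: $5724 + 159 \sqrt{85} \approx 7189.9$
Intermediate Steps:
$M{\left(h,d \right)} = \sqrt{d^{2} + h^{2}}$
$159 \left(36 + M{\left(7,-6 \right)}\right) = 159 \left(36 + \sqrt{\left(-6\right)^{2} + 7^{2}}\right) = 159 \left(36 + \sqrt{36 + 49}\right) = 159 \left(36 + \sqrt{85}\right) = 5724 + 159 \sqrt{85}$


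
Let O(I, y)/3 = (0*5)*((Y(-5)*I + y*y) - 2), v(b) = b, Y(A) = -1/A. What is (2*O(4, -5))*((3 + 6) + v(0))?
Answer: 0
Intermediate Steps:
O(I, y) = 0 (O(I, y) = 3*((0*5)*(((-1/(-5))*I + y*y) - 2)) = 3*(0*(((-1*(-⅕))*I + y²) - 2)) = 3*(0*((I/5 + y²) - 2)) = 3*(0*((y² + I/5) - 2)) = 3*(0*(-2 + y² + I/5)) = 3*0 = 0)
(2*O(4, -5))*((3 + 6) + v(0)) = (2*0)*((3 + 6) + 0) = 0*(9 + 0) = 0*9 = 0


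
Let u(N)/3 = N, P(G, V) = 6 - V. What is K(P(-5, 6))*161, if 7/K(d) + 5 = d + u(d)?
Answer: -1127/5 ≈ -225.40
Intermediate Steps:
u(N) = 3*N
K(d) = 7/(-5 + 4*d) (K(d) = 7/(-5 + (d + 3*d)) = 7/(-5 + 4*d))
K(P(-5, 6))*161 = (7/(-5 + 4*(6 - 1*6)))*161 = (7/(-5 + 4*(6 - 6)))*161 = (7/(-5 + 4*0))*161 = (7/(-5 + 0))*161 = (7/(-5))*161 = (7*(-⅕))*161 = -7/5*161 = -1127/5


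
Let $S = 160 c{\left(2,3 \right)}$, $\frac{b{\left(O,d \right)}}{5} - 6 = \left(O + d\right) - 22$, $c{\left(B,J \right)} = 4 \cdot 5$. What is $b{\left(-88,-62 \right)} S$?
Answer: $-2656000$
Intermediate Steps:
$c{\left(B,J \right)} = 20$
$b{\left(O,d \right)} = -80 + 5 O + 5 d$ ($b{\left(O,d \right)} = 30 + 5 \left(\left(O + d\right) - 22\right) = 30 + 5 \left(-22 + O + d\right) = 30 + \left(-110 + 5 O + 5 d\right) = -80 + 5 O + 5 d$)
$S = 3200$ ($S = 160 \cdot 20 = 3200$)
$b{\left(-88,-62 \right)} S = \left(-80 + 5 \left(-88\right) + 5 \left(-62\right)\right) 3200 = \left(-80 - 440 - 310\right) 3200 = \left(-830\right) 3200 = -2656000$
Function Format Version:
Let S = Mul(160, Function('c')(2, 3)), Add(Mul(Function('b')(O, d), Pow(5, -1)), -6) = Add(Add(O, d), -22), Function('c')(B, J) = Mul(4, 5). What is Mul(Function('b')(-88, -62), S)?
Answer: -2656000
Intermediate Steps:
Function('c')(B, J) = 20
Function('b')(O, d) = Add(-80, Mul(5, O), Mul(5, d)) (Function('b')(O, d) = Add(30, Mul(5, Add(Add(O, d), -22))) = Add(30, Mul(5, Add(-22, O, d))) = Add(30, Add(-110, Mul(5, O), Mul(5, d))) = Add(-80, Mul(5, O), Mul(5, d)))
S = 3200 (S = Mul(160, 20) = 3200)
Mul(Function('b')(-88, -62), S) = Mul(Add(-80, Mul(5, -88), Mul(5, -62)), 3200) = Mul(Add(-80, -440, -310), 3200) = Mul(-830, 3200) = -2656000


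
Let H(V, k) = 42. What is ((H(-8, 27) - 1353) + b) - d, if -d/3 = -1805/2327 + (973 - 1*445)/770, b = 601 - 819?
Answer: -124551386/81445 ≈ -1529.3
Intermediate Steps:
b = -218
d = 21981/81445 (d = -3*(-1805/2327 + (973 - 1*445)/770) = -3*(-1805*1/2327 + (973 - 445)*(1/770)) = -3*(-1805/2327 + 528*(1/770)) = -3*(-1805/2327 + 24/35) = -3*(-7327/81445) = 21981/81445 ≈ 0.26989)
((H(-8, 27) - 1353) + b) - d = ((42 - 1353) - 218) - 1*21981/81445 = (-1311 - 218) - 21981/81445 = -1529 - 21981/81445 = -124551386/81445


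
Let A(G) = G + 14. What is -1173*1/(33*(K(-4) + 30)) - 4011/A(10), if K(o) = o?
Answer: -192755/1144 ≈ -168.49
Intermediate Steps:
A(G) = 14 + G
-1173*1/(33*(K(-4) + 30)) - 4011/A(10) = -1173*1/(33*(-4 + 30)) - 4011/(14 + 10) = -1173/(26*33) - 4011/24 = -1173/858 - 4011*1/24 = -1173*1/858 - 1337/8 = -391/286 - 1337/8 = -192755/1144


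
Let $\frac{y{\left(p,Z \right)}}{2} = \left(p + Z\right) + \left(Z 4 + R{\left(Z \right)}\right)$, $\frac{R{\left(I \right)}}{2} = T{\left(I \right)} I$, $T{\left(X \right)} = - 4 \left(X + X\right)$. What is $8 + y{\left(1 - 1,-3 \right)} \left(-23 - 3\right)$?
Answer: $8276$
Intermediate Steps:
$T{\left(X \right)} = - 8 X$ ($T{\left(X \right)} = - 4 \cdot 2 X = - 8 X$)
$R{\left(I \right)} = - 16 I^{2}$ ($R{\left(I \right)} = 2 - 8 I I = 2 \left(- 8 I^{2}\right) = - 16 I^{2}$)
$y{\left(p,Z \right)} = - 32 Z^{2} + 2 p + 10 Z$ ($y{\left(p,Z \right)} = 2 \left(\left(p + Z\right) - \left(16 Z^{2} - Z 4\right)\right) = 2 \left(\left(Z + p\right) - \left(- 4 Z + 16 Z^{2}\right)\right) = 2 \left(p - 16 Z^{2} + 5 Z\right) = - 32 Z^{2} + 2 p + 10 Z$)
$8 + y{\left(1 - 1,-3 \right)} \left(-23 - 3\right) = 8 + \left(- 32 \left(-3\right)^{2} + 2 \left(1 - 1\right) + 10 \left(-3\right)\right) \left(-23 - 3\right) = 8 + \left(\left(-32\right) 9 + 2 \left(1 - 1\right) - 30\right) \left(-26\right) = 8 + \left(-288 + 2 \cdot 0 - 30\right) \left(-26\right) = 8 + \left(-288 + 0 - 30\right) \left(-26\right) = 8 - -8268 = 8 + 8268 = 8276$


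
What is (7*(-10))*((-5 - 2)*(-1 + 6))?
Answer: 2450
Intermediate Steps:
(7*(-10))*((-5 - 2)*(-1 + 6)) = -(-490)*5 = -70*(-35) = 2450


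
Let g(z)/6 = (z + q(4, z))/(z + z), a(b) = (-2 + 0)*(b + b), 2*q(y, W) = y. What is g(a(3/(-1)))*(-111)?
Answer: -777/2 ≈ -388.50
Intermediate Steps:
q(y, W) = y/2
a(b) = -4*b
g(z) = 3*(2 + z)/z (g(z) = 6*((z + (½)*4)/(z + z)) = 6*((z + 2)/((2*z))) = 6*((2 + z)*(1/(2*z))) = 6*((2 + z)/(2*z)) = 3*(2 + z)/z)
g(a(3/(-1)))*(-111) = (3 + 6/((-12/(-1))))*(-111) = (3 + 6/((-12*(-1))))*(-111) = (3 + 6/((-4*(-3))))*(-111) = (3 + 6/12)*(-111) = (3 + 6*(1/12))*(-111) = (3 + ½)*(-111) = (7/2)*(-111) = -777/2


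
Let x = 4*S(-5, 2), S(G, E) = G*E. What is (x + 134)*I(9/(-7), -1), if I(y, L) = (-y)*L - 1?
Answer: -1504/7 ≈ -214.86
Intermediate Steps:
S(G, E) = E*G
I(y, L) = -1 - L*y (I(y, L) = -L*y - 1 = -1 - L*y)
x = -40 (x = 4*(2*(-5)) = 4*(-10) = -40)
(x + 134)*I(9/(-7), -1) = (-40 + 134)*(-1 - 1*(-1)*9/(-7)) = 94*(-1 - 1*(-1)*9*(-1/7)) = 94*(-1 - 1*(-1)*(-9/7)) = 94*(-1 - 9/7) = 94*(-16/7) = -1504/7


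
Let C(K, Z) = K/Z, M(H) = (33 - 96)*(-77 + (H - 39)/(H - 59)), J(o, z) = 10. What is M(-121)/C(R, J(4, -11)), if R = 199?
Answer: 47950/199 ≈ 240.95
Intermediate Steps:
M(H) = 4851 - 63*(-39 + H)/(-59 + H) (M(H) = -63*(-77 + (-39 + H)/(-59 + H)) = 4851 - 63*(-39 + H)/(-59 + H))
M(-121)/C(R, J(4, -11)) = (252*(-1126 + 19*(-121))/(-59 - 121))/((199/10)) = (252*(-1126 - 2299)/(-180))/((199*(⅒))) = (252*(-1/180)*(-3425))/(199/10) = 4795*(10/199) = 47950/199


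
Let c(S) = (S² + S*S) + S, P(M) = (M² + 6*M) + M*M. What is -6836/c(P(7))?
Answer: -1709/9835 ≈ -0.17377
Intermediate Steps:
P(M) = 2*M² + 6*M (P(M) = (M² + 6*M) + M² = 2*M² + 6*M)
c(S) = S + 2*S² (c(S) = (S² + S²) + S = 2*S² + S = S + 2*S²)
-6836/c(P(7)) = -6836*1/(14*(1 + 2*(2*7*(3 + 7)))*(3 + 7)) = -6836*1/(140*(1 + 2*(2*7*10))) = -6836*1/(140*(1 + 2*140)) = -6836*1/(140*(1 + 280)) = -6836/(140*281) = -6836/39340 = -6836*1/39340 = -1709/9835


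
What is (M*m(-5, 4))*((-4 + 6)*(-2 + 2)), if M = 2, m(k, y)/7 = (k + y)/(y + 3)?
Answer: 0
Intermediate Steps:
m(k, y) = 7*(k + y)/(3 + y) (m(k, y) = 7*((k + y)/(y + 3)) = 7*((k + y)/(3 + y)) = 7*(k + y)/(3 + y))
(M*m(-5, 4))*((-4 + 6)*(-2 + 2)) = (2*(7*(-5 + 4)/(3 + 4)))*((-4 + 6)*(-2 + 2)) = (2*(7*(-1)/7))*(2*0) = (2*(7*(⅐)*(-1)))*0 = (2*(-1))*0 = -2*0 = 0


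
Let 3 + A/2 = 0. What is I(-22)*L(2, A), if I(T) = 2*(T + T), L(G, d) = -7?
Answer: 616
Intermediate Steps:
A = -6 (A = -6 + 2*0 = -6 + 0 = -6)
I(T) = 4*T (I(T) = 2*(2*T) = 4*T)
I(-22)*L(2, A) = (4*(-22))*(-7) = -88*(-7) = 616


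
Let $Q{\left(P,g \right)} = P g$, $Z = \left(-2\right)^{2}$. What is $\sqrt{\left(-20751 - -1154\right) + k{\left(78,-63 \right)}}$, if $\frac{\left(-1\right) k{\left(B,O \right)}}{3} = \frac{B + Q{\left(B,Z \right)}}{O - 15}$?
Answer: $i \sqrt{19582} \approx 139.94 i$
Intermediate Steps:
$Z = 4$
$k{\left(B,O \right)} = - \frac{15 B}{-15 + O}$ ($k{\left(B,O \right)} = - 3 \frac{B + B 4}{O - 15} = - 3 \frac{B + 4 B}{-15 + O} = - 3 \frac{5 B}{-15 + O} = - \frac{15 B}{-15 + O}$)
$\sqrt{\left(-20751 - -1154\right) + k{\left(78,-63 \right)}} = \sqrt{\left(-20751 - -1154\right) - \frac{1170}{-15 - 63}} = \sqrt{\left(-20751 + 1154\right) - \frac{1170}{-78}} = \sqrt{-19597 - 1170 \left(- \frac{1}{78}\right)} = \sqrt{-19597 + 15} = \sqrt{-19582} = i \sqrt{19582}$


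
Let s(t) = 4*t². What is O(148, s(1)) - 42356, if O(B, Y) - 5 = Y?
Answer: -42347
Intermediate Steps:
O(B, Y) = 5 + Y
O(148, s(1)) - 42356 = (5 + 4*1²) - 42356 = (5 + 4*1) - 42356 = (5 + 4) - 42356 = 9 - 42356 = -42347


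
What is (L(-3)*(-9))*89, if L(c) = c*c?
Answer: -7209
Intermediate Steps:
L(c) = c²
(L(-3)*(-9))*89 = ((-3)²*(-9))*89 = (9*(-9))*89 = -81*89 = -7209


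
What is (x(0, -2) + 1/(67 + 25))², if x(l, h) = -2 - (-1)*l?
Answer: 33489/8464 ≈ 3.9566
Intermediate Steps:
x(l, h) = -2 + l
(x(0, -2) + 1/(67 + 25))² = ((-2 + 0) + 1/(67 + 25))² = (-2 + 1/92)² = (-183/92)² = 33489/8464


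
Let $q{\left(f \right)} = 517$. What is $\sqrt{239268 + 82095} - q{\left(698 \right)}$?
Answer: $-517 + 3 \sqrt{35707} \approx 49.889$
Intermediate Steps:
$\sqrt{239268 + 82095} - q{\left(698 \right)} = \sqrt{239268 + 82095} - 517 = \sqrt{321363} - 517 = 3 \sqrt{35707} - 517 = -517 + 3 \sqrt{35707}$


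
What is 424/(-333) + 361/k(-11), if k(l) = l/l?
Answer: 119789/333 ≈ 359.73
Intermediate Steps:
k(l) = 1
424/(-333) + 361/k(-11) = 424/(-333) + 361/1 = 424*(-1/333) + 361*1 = -424/333 + 361 = 119789/333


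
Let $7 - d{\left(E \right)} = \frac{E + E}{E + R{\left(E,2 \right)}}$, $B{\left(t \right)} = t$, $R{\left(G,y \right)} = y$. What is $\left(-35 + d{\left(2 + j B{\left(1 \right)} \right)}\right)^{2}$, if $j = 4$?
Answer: $\frac{3481}{4} \approx 870.25$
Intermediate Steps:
$d{\left(E \right)} = 7 - \frac{2 E}{2 + E}$ ($d{\left(E \right)} = 7 - \frac{E + E}{E + 2} = 7 - \frac{2 E}{2 + E}$)
$\left(-35 + d{\left(2 + j B{\left(1 \right)} \right)}\right)^{2} = \left(-35 + \frac{14 + 5 \left(2 + 4 \cdot 1\right)}{2 + \left(2 + 4 \cdot 1\right)}\right)^{2} = \left(-35 + \frac{14 + 5 \left(2 + 4\right)}{2 + \left(2 + 4\right)}\right)^{2} = \left(-35 + \frac{14 + 5 \cdot 6}{2 + 6}\right)^{2} = \left(-35 + \frac{14 + 30}{8}\right)^{2} = \left(-35 + \frac{1}{8} \cdot 44\right)^{2} = \left(-35 + \frac{11}{2}\right)^{2} = \left(- \frac{59}{2}\right)^{2} = \frac{3481}{4}$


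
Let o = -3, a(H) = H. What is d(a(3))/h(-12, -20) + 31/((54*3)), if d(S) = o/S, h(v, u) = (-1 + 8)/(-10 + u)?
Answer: 5077/1134 ≈ 4.4771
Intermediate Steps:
h(v, u) = 7/(-10 + u)
d(S) = -3/S
d(a(3))/h(-12, -20) + 31/((54*3)) = (-3/3)/((7/(-10 - 20))) + 31/((54*3)) = (-3*⅓)/((7/(-30))) + 31/162 = -1/(7*(-1/30)) + 31*(1/162) = -1/(-7/30) + 31/162 = -1*(-30/7) + 31/162 = 30/7 + 31/162 = 5077/1134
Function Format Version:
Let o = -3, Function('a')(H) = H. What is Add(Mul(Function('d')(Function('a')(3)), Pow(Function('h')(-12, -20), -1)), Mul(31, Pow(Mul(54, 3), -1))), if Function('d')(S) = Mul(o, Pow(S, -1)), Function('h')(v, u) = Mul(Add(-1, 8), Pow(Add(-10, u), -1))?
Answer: Rational(5077, 1134) ≈ 4.4771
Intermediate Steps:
Function('h')(v, u) = Mul(7, Pow(Add(-10, u), -1))
Function('d')(S) = Mul(-3, Pow(S, -1))
Add(Mul(Function('d')(Function('a')(3)), Pow(Function('h')(-12, -20), -1)), Mul(31, Pow(Mul(54, 3), -1))) = Add(Mul(Mul(-3, Pow(3, -1)), Pow(Mul(7, Pow(Add(-10, -20), -1)), -1)), Mul(31, Pow(Mul(54, 3), -1))) = Add(Mul(Mul(-3, Rational(1, 3)), Pow(Mul(7, Pow(-30, -1)), -1)), Mul(31, Pow(162, -1))) = Add(Mul(-1, Pow(Mul(7, Rational(-1, 30)), -1)), Mul(31, Rational(1, 162))) = Add(Mul(-1, Pow(Rational(-7, 30), -1)), Rational(31, 162)) = Add(Mul(-1, Rational(-30, 7)), Rational(31, 162)) = Add(Rational(30, 7), Rational(31, 162)) = Rational(5077, 1134)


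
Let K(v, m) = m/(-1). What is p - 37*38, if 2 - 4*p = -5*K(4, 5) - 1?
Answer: -2823/2 ≈ -1411.5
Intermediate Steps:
K(v, m) = -m (K(v, m) = m*(-1) = -m)
p = -11/2 (p = ½ - (-(-5)*5 - 1)/4 = ½ - (-5*(-5) - 1)/4 = ½ - (25 - 1)/4 = ½ - ¼*24 = ½ - 6 = -11/2 ≈ -5.5000)
p - 37*38 = -11/2 - 37*38 = -11/2 - 1406 = -2823/2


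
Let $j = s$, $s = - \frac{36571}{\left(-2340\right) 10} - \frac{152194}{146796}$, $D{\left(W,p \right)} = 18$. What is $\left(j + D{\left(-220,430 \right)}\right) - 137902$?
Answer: $- \frac{3036111365389}{22019400} \approx -1.3788 \cdot 10^{5}$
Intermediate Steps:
$s = \frac{11584211}{22019400}$ ($s = - \frac{36571}{-23400} - \frac{76097}{73398} = \left(-36571\right) \left(- \frac{1}{23400}\right) - \frac{76097}{73398} = \frac{36571}{23400} - \frac{76097}{73398} = \frac{11584211}{22019400} \approx 0.52609$)
$j = \frac{11584211}{22019400} \approx 0.52609$
$\left(j + D{\left(-220,430 \right)}\right) - 137902 = \left(\frac{11584211}{22019400} + 18\right) - 137902 = \frac{407933411}{22019400} - 137902 = - \frac{3036111365389}{22019400}$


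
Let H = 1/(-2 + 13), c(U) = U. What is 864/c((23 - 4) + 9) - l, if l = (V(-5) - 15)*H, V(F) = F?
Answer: 2516/77 ≈ 32.675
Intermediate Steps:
H = 1/11 ≈ 0.090909
l = -20/11 (l = (-5 - 15)*(1/11) = -20*1/11 = -20/11 ≈ -1.8182)
864/c((23 - 4) + 9) - l = 864/((23 - 4) + 9) - 1*(-20/11) = 864/(19 + 9) + 20/11 = 864/28 + 20/11 = 864*(1/28) + 20/11 = 216/7 + 20/11 = 2516/77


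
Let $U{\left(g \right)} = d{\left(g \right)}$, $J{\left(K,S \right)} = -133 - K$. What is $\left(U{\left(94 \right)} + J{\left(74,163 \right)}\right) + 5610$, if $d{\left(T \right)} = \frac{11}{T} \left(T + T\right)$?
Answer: $5425$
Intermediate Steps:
$d{\left(T \right)} = 22$ ($d{\left(T \right)} = \frac{11}{T} 2 T = 22$)
$U{\left(g \right)} = 22$
$\left(U{\left(94 \right)} + J{\left(74,163 \right)}\right) + 5610 = \left(22 - 207\right) + 5610 = -185 + 5610 = 5425$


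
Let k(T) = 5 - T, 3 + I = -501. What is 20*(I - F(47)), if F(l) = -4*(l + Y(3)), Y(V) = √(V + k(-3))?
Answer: -6320 + 80*√11 ≈ -6054.7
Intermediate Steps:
I = -504 (I = -3 - 501 = -504)
Y(V) = √(8 + V) (Y(V) = √(V + (5 - 1*(-3))) = √(V + (5 + 3)) = √(V + 8) = √(8 + V))
F(l) = -4*l - 4*√11 (F(l) = -4*(l + √(8 + 3)) = -4*(l + √11) = -4*l - 4*√11)
20*(I - F(47)) = 20*(-504 - (-4*47 - 4*√11)) = 20*(-504 - (-188 - 4*√11)) = 20*(-504 + (188 + 4*√11)) = 20*(-316 + 4*√11) = -6320 + 80*√11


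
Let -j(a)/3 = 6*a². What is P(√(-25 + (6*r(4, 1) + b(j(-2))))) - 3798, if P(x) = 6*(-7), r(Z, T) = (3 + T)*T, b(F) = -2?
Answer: -3840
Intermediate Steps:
j(a) = -18*a²
r(Z, T) = T*(3 + T)
P(x) = -42
P(√(-25 + (6*r(4, 1) + b(j(-2))))) - 3798 = -42 - 3798 = -3840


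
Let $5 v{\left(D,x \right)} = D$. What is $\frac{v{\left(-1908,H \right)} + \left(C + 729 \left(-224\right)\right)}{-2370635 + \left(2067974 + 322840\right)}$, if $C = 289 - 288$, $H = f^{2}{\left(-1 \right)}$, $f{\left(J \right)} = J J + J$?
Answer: $- \frac{818383}{100895} \approx -8.1112$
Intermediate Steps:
$f{\left(J \right)} = J + J^{2}$ ($f{\left(J \right)} = J^{2} + J = J + J^{2}$)
$H = 0$ ($H = \left(- (1 - 1)\right)^{2} = \left(\left(-1\right) 0\right)^{2} = 0^{2} = 0$)
$C = 1$ ($C = 289 - 288 = 1$)
$v{\left(D,x \right)} = \frac{D}{5}$
$\frac{v{\left(-1908,H \right)} + \left(C + 729 \left(-224\right)\right)}{-2370635 + \left(2067974 + 322840\right)} = \frac{\frac{1}{5} \left(-1908\right) + \left(1 + 729 \left(-224\right)\right)}{-2370635 + \left(2067974 + 322840\right)} = \frac{- \frac{1908}{5} + \left(1 - 163296\right)}{-2370635 + 2390814} = \frac{- \frac{1908}{5} - 163295}{20179} = \left(- \frac{818383}{5}\right) \frac{1}{20179} = - \frac{818383}{100895}$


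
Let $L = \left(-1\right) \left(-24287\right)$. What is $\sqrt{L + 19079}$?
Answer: $\sqrt{43366} \approx 208.25$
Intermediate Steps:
$L = 24287$
$\sqrt{L + 19079} = \sqrt{24287 + 19079} = \sqrt{43366}$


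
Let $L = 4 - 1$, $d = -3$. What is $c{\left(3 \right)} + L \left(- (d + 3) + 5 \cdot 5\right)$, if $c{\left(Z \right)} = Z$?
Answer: $78$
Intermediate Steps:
$L = 3$ ($L = 4 - 1 = 3$)
$c{\left(3 \right)} + L \left(- (d + 3) + 5 \cdot 5\right) = 3 + 3 \left(- (-3 + 3) + 5 \cdot 5\right) = 3 + 3 \left(\left(-1\right) 0 + 25\right) = 3 + 3 \left(0 + 25\right) = 3 + 3 \cdot 25 = 3 + 75 = 78$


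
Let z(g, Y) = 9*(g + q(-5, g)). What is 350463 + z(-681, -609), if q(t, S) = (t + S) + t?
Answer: 338115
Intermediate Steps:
q(t, S) = S + 2*t (q(t, S) = (S + t) + t = S + 2*t)
z(g, Y) = -90 + 18*g (z(g, Y) = 9*(g + (g + 2*(-5))) = 9*(g + (g - 10)) = 9*(g + (-10 + g)) = 9*(-10 + 2*g) = -90 + 18*g)
350463 + z(-681, -609) = 350463 + (-90 + 18*(-681)) = 350463 + (-90 - 12258) = 350463 - 12348 = 338115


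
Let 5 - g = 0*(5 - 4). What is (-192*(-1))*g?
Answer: 960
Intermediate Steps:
g = 5 (g = 5 - 0*(5 - 4) = 5 - 0 = 5 - 1*0 = 5 + 0 = 5)
(-192*(-1))*g = -192*(-1)*5 = -24*(-8)*5 = 192*5 = 960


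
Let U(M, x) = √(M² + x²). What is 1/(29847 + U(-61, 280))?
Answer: 29847/890761288 - √82121/890761288 ≈ 3.3186e-5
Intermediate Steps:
1/(29847 + U(-61, 280)) = 1/(29847 + √((-61)² + 280²)) = 1/(29847 + √(3721 + 78400)) = 1/(29847 + √82121)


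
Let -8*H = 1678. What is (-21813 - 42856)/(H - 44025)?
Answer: 258676/176939 ≈ 1.4620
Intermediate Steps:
H = -839/4 (H = -⅛*1678 = -839/4 ≈ -209.75)
(-21813 - 42856)/(H - 44025) = (-21813 - 42856)/(-839/4 - 44025) = -64669/(-176939/4) = -64669*(-4/176939) = 258676/176939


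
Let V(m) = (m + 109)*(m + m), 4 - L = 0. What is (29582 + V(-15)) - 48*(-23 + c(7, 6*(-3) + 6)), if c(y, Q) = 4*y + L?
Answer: 26330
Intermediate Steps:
L = 4 (L = 4 - 1*0 = 4 + 0 = 4)
V(m) = 2*m*(109 + m) (V(m) = (109 + m)*(2*m) = 2*m*(109 + m))
c(y, Q) = 4 + 4*y (c(y, Q) = 4*y + 4 = 4 + 4*y)
(29582 + V(-15)) - 48*(-23 + c(7, 6*(-3) + 6)) = (29582 + 2*(-15)*(109 - 15)) - 48*(-23 + (4 + 4*7)) = (29582 + 2*(-15)*94) - 48*(-23 + (4 + 28)) = (29582 - 2820) - 48*(-23 + 32) = 26762 - 48*9 = 26762 - 432 = 26330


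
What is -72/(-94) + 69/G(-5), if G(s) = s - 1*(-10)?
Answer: 3423/235 ≈ 14.566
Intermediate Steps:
G(s) = 10 + s (G(s) = s + 10 = 10 + s)
-72/(-94) + 69/G(-5) = -72/(-94) + 69/(10 - 5) = -72*(-1/94) + 69/5 = 36/47 + 69*(1/5) = 36/47 + 69/5 = 3423/235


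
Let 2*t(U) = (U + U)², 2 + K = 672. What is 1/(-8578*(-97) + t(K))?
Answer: 1/1729866 ≈ 5.7808e-7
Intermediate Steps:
K = 670 (K = -2 + 672 = 670)
t(U) = 2*U² (t(U) = (U + U)²/2 = (2*U)²/2 = (4*U²)/2 = 2*U²)
1/(-8578*(-97) + t(K)) = 1/(-8578*(-97) + 2*670²) = 1/(832066 + 2*448900) = 1/(832066 + 897800) = 1/1729866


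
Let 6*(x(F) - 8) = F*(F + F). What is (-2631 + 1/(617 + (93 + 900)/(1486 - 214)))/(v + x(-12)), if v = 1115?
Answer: -689161085/306730569 ≈ -2.2468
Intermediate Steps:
x(F) = 8 + F²/3 (x(F) = 8 + (F*(F + F))/6 = 8 + (F*(2*F))/6 = 8 + (2*F²)/6 = 8 + F²/3)
(-2631 + 1/(617 + (93 + 900)/(1486 - 214)))/(v + x(-12)) = (-2631 + 1/(617 + (93 + 900)/(1486 - 214)))/(1115 + (8 + (⅓)*(-12)²)) = (-2631 + 1/(617 + 993/1272))/(1115 + (8 + (⅓)*144)) = (-2631 + 1/(617 + 993*(1/1272)))/(1115 + (8 + 48)) = (-2631 + 1/(617 + 331/424))/(1115 + 56) = (-2631 + 1/(261939/424))/1171 = (-2631 + 424/261939)*(1/1171) = -689161085/261939*1/1171 = -689161085/306730569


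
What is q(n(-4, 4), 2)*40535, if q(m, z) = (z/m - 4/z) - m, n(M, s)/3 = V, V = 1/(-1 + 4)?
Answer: -40535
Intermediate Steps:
V = ⅓ (V = 1/3 = ⅓ ≈ 0.33333)
n(M, s) = 1 (n(M, s) = 3*(⅓) = 1)
q(m, z) = -m - 4/z + z/m (q(m, z) = (-4/z + z/m) - m = -m - 4/z + z/m)
q(n(-4, 4), 2)*40535 = (-1*1 - 4/2 + 2/1)*40535 = (-1 - 4*½ + 2*1)*40535 = (-1 - 2 + 2)*40535 = -1*40535 = -40535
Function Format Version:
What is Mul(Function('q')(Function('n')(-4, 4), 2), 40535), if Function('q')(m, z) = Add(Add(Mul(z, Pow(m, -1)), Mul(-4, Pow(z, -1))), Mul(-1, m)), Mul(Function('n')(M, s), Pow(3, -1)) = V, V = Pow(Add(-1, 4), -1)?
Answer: -40535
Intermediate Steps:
V = Rational(1, 3) (V = Pow(3, -1) = Rational(1, 3) ≈ 0.33333)
Function('n')(M, s) = 1 (Function('n')(M, s) = Mul(3, Rational(1, 3)) = 1)
Function('q')(m, z) = Add(Mul(-1, m), Mul(-4, Pow(z, -1)), Mul(z, Pow(m, -1))) (Function('q')(m, z) = Add(Add(Mul(-4, Pow(z, -1)), Mul(z, Pow(m, -1))), Mul(-1, m)) = Add(Mul(-1, m), Mul(-4, Pow(z, -1)), Mul(z, Pow(m, -1))))
Mul(Function('q')(Function('n')(-4, 4), 2), 40535) = Mul(Add(Mul(-1, 1), Mul(-4, Pow(2, -1)), Mul(2, Pow(1, -1))), 40535) = Mul(Add(-1, Mul(-4, Rational(1, 2)), Mul(2, 1)), 40535) = Mul(Add(-1, -2, 2), 40535) = Mul(-1, 40535) = -40535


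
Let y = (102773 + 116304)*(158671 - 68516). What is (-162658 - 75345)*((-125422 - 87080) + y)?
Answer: -4700719767077299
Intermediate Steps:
y = 19750886935 (y = 219077*90155 = 19750886935)
(-162658 - 75345)*((-125422 - 87080) + y) = (-162658 - 75345)*((-125422 - 87080) + 19750886935) = -238003*(-212502 + 19750886935) = -238003*19750674433 = -4700719767077299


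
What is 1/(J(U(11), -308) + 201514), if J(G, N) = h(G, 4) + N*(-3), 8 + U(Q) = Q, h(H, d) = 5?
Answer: 1/202443 ≈ 4.9397e-6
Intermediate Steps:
U(Q) = -8 + Q
J(G, N) = 5 - 3*N (J(G, N) = 5 + N*(-3) = 5 - 3*N)
1/(J(U(11), -308) + 201514) = 1/((5 - 3*(-308)) + 201514) = 1/((5 + 924) + 201514) = 1/(929 + 201514) = 1/202443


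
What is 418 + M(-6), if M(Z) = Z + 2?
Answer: 414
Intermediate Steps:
M(Z) = 2 + Z
418 + M(-6) = 418 + (2 - 6) = 418 - 4 = 414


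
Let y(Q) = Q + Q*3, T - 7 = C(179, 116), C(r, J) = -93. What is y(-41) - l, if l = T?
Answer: -78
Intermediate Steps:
T = -86 (T = 7 - 93 = -86)
y(Q) = 4*Q (y(Q) = Q + 3*Q = 4*Q)
l = -86
y(-41) - l = 4*(-41) - 1*(-86) = -164 + 86 = -78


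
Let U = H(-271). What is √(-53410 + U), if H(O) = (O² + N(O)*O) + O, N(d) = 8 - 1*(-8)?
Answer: 8*√241 ≈ 124.19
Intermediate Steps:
N(d) = 16 (N(d) = 8 + 8 = 16)
H(O) = O² + 17*O (H(O) = (O² + 16*O) + O = O² + 17*O)
U = 68834 (U = -271*(17 - 271) = -271*(-254) = 68834)
√(-53410 + U) = √(-53410 + 68834) = √15424 = 8*√241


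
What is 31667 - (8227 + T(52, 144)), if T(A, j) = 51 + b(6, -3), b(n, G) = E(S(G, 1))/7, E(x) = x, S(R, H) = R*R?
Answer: 163714/7 ≈ 23388.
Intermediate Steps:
S(R, H) = R²
b(n, G) = G²/7
T(A, j) = 366/7 (T(A, j) = 51 + (⅐)*(-3)² = 51 + (⅐)*9 = 51 + 9/7 = 366/7)
31667 - (8227 + T(52, 144)) = 31667 - (8227 + 366/7) = 31667 - 1*57955/7 = 31667 - 57955/7 = 163714/7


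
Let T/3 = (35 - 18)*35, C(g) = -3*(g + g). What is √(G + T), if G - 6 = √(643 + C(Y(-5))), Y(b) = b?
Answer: √(1791 + √673) ≈ 42.626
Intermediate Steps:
C(g) = -6*g
T = 1785 (T = 3*((35 - 18)*35) = 3*(17*35) = 3*595 = 1785)
G = 6 + √673 (G = 6 + √(643 - 6*(-5)) = 6 + √(643 + 30) = 6 + √673 ≈ 31.942)
√(G + T) = √((6 + √673) + 1785) = √(1791 + √673)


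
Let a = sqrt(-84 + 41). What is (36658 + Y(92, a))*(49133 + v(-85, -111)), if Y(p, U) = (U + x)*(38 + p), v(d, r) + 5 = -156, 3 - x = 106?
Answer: 1139480496 + 6366360*I*sqrt(43) ≈ 1.1395e+9 + 4.1747e+7*I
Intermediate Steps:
x = -103 (x = 3 - 1*106 = 3 - 106 = -103)
a = I*sqrt(43) (a = sqrt(-43) = I*sqrt(43) ≈ 6.5574*I)
v(d, r) = -161 (v(d, r) = -5 - 156 = -161)
Y(p, U) = (-103 + U)*(38 + p) (Y(p, U) = (U - 103)*(38 + p) = (-103 + U)*(38 + p))
(36658 + Y(92, a))*(49133 + v(-85, -111)) = (36658 + (-3914 - 103*92 + 38*(I*sqrt(43)) + (I*sqrt(43))*92))*(49133 - 161) = (36658 + (-3914 - 9476 + 38*I*sqrt(43) + 92*I*sqrt(43)))*48972 = (36658 + (-13390 + 130*I*sqrt(43)))*48972 = (23268 + 130*I*sqrt(43))*48972 = 1139480496 + 6366360*I*sqrt(43)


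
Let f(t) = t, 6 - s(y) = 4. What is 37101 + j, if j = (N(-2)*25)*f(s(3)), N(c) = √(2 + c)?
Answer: 37101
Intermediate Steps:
s(y) = 2 (s(y) = 6 - 1*4 = 6 - 4 = 2)
j = 0 (j = (√(2 - 2)*25)*2 = (√0*25)*2 = (0*25)*2 = 0*2 = 0)
37101 + j = 37101 + 0 = 37101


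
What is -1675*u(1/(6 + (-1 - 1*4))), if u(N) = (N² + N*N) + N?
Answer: -5025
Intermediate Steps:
u(N) = N + 2*N² (u(N) = (N² + N²) + N = 2*N² + N = N + 2*N²)
-1675*u(1/(6 + (-1 - 1*4))) = -1675*(1 + 2/(6 + (-1 - 1*4)))/(6 + (-1 - 1*4)) = -1675*(1 + 2/(6 + (-1 - 4)))/(6 + (-1 - 4)) = -1675*(1 + 2/(6 - 5))/(6 - 5) = -1675*(1 + 2/1)/1 = -1675*(1 + 2*1) = -1675*(1 + 2) = -1675*3 = -5025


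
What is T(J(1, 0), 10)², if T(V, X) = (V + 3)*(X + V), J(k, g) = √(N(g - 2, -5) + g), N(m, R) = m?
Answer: 446 + 728*I*√2 ≈ 446.0 + 1029.5*I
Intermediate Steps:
J(k, g) = √(-2 + 2*g) (J(k, g) = √((g - 2) + g) = √((-2 + g) + g) = √(-2 + 2*g))
T(V, X) = (3 + V)*(V + X)
T(J(1, 0), 10)² = ((√(-2 + 2*0))² + 3*√(-2 + 2*0) + 3*10 + √(-2 + 2*0)*10)² = ((√(-2 + 0))² + 3*√(-2 + 0) + 30 + √(-2 + 0)*10)² = ((√(-2))² + 3*√(-2) + 30 + √(-2)*10)² = ((I*√2)² + 3*(I*√2) + 30 + (I*√2)*10)² = (-2 + 3*I*√2 + 30 + 10*I*√2)² = (28 + 13*I*√2)²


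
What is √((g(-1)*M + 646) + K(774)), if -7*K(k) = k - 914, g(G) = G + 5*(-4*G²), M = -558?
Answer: 12*√86 ≈ 111.28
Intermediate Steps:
g(G) = G - 20*G²
K(k) = 914/7 - k/7 (K(k) = -(k - 914)/7 = -(-914 + k)/7 = 914/7 - k/7)
√((g(-1)*M + 646) + K(774)) = √((-(1 - 20*(-1))*(-558) + 646) + (914/7 - ⅐*774)) = √((-(1 + 20)*(-558) + 646) + (914/7 - 774/7)) = √((-1*21*(-558) + 646) + 20) = √((-21*(-558) + 646) + 20) = √((11718 + 646) + 20) = √(12364 + 20) = √12384 = 12*√86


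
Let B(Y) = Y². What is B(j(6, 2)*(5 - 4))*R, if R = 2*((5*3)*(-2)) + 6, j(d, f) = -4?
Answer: -864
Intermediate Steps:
R = -54 (R = 2*(15*(-2)) + 6 = 2*(-30) + 6 = -60 + 6 = -54)
B(j(6, 2)*(5 - 4))*R = (-4*(5 - 4))²*(-54) = (-4*1)²*(-54) = (-4)²*(-54) = 16*(-54) = -864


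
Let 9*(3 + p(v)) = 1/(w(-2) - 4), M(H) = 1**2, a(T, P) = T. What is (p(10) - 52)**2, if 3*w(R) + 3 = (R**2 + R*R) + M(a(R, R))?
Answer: 982081/324 ≈ 3031.1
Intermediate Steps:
M(H) = 1
w(R) = -2/3 + 2*R**2/3 (w(R) = -1 + ((R**2 + R*R) + 1)/3 = -1 + ((R**2 + R**2) + 1)/3 = -1 + (2*R**2 + 1)/3 = -1 + (1 + 2*R**2)/3 = -1 + (1/3 + 2*R**2/3) = -2/3 + 2*R**2/3)
p(v) = -55/18 (p(v) = -3 + 1/(9*((-2/3 + (2/3)*(-2)**2) - 4)) = -3 + 1/(9*((-2/3 + (2/3)*4) - 4)) = -3 + 1/(9*((-2/3 + 8/3) - 4)) = -3 + 1/(9*(2 - 4)) = -3 + (1/9)/(-2) = -3 + (1/9)*(-1/2) = -3 - 1/18 = -55/18)
(p(10) - 52)**2 = (-55/18 - 52)**2 = (-991/18)**2 = 982081/324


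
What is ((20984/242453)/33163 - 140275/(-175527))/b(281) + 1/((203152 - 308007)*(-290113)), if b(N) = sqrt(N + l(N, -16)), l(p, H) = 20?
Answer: 1/30419798615 + 1127880449649293*sqrt(301)/424807131544849053 ≈ 0.046063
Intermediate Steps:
b(N) = sqrt(20 + N) (b(N) = sqrt(N + 20) = sqrt(20 + N))
((20984/242453)/33163 - 140275/(-175527))/b(281) + 1/((203152 - 308007)*(-290113)) = ((20984/242453)/33163 - 140275/(-175527))/(sqrt(20 + 281)) + 1/((203152 - 308007)*(-290113)) = ((20984*(1/242453))*(1/33163) - 140275*(-1/175527))/(sqrt(301)) - 1/290113/(-104855) = ((20984/242453)*(1/33163) + 140275/175527)*(sqrt(301)/301) - 1/104855*(-1/290113) = (20984/8040468839 + 140275/175527)*(sqrt(301)/301) + 1/30419798615 = 1127880449649293*(sqrt(301)/301)/1411319373903153 + 1/30419798615 = 1127880449649293*sqrt(301)/424807131544849053 + 1/30419798615 = 1/30419798615 + 1127880449649293*sqrt(301)/424807131544849053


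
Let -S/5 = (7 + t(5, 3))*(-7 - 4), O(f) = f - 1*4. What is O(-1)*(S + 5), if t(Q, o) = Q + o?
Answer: -4150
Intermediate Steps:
O(f) = -4 + f (O(f) = f - 4 = -4 + f)
S = 825 (S = -5*(7 + (5 + 3))*(-7 - 4) = -5*(7 + 8)*(-11) = -75*(-11) = -5*(-165) = 825)
O(-1)*(S + 5) = (-4 - 1)*(825 + 5) = -5*830 = -4150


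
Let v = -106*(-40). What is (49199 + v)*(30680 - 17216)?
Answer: 719502696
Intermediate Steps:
v = 4240
(49199 + v)*(30680 - 17216) = (49199 + 4240)*(30680 - 17216) = 53439*13464 = 719502696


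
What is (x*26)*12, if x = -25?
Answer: -7800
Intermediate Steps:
(x*26)*12 = -25*26*12 = -650*12 = -7800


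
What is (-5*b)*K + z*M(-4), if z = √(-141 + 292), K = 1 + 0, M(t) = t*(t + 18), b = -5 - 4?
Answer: 45 - 56*√151 ≈ -643.14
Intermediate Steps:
b = -9
M(t) = t*(18 + t)
K = 1
z = √151 ≈ 12.288
(-5*b)*K + z*M(-4) = -5*(-9)*1 + √151*(-4*(18 - 4)) = 45*1 + √151*(-4*14) = 45 + √151*(-56) = 45 - 56*√151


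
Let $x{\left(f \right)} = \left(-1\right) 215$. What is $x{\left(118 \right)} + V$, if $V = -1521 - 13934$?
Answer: $-15670$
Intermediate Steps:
$x{\left(f \right)} = -215$
$V = -15455$
$x{\left(118 \right)} + V = -215 - 15455 = -15670$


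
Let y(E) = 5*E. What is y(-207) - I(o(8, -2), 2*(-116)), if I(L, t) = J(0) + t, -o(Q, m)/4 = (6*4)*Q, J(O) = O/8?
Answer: -803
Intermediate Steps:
J(O) = O/8 (J(O) = O*(⅛) = O/8)
o(Q, m) = -96*Q (o(Q, m) = -4*6*4*Q = -96*Q)
I(L, t) = t (I(L, t) = (⅛)*0 + t = 0 + t = t)
y(-207) - I(o(8, -2), 2*(-116)) = 5*(-207) - 2*(-116) = -1035 - 1*(-232) = -1035 + 232 = -803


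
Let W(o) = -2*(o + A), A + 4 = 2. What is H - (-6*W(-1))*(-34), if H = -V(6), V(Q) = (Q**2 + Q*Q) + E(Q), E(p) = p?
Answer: -1302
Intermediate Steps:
A = -2 (A = -4 + 2 = -2)
V(Q) = Q + 2*Q**2 (V(Q) = (Q**2 + Q*Q) + Q = (Q**2 + Q**2) + Q = 2*Q**2 + Q = Q + 2*Q**2)
W(o) = 4 - 2*o (W(o) = -2*(o - 2) = -2*(-2 + o) = 4 - 2*o)
H = -78 (H = -6*(1 + 2*6) = -6*(1 + 12) = -6*13 = -1*78 = -78)
H - (-6*W(-1))*(-34) = -78 - (-6*(4 - 2*(-1)))*(-34) = -78 - (-6*(4 + 2))*(-34) = -78 - (-6*6)*(-34) = -78 - (-36)*(-34) = -78 - 1*1224 = -78 - 1224 = -1302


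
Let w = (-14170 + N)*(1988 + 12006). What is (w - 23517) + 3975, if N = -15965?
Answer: -421728732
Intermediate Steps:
w = -421709190 (w = (-14170 - 15965)*(1988 + 12006) = -30135*13994 = -421709190)
(w - 23517) + 3975 = (-421709190 - 23517) + 3975 = -421732707 + 3975 = -421728732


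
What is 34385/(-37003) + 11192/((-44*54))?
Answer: -61979542/10989891 ≈ -5.6397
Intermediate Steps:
34385/(-37003) + 11192/((-44*54)) = 34385*(-1/37003) + 11192/(-2376) = -34385/37003 + 11192*(-1/2376) = -34385/37003 - 1399/297 = -61979542/10989891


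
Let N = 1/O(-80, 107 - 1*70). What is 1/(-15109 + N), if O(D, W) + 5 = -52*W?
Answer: -1929/29145262 ≈ -6.6186e-5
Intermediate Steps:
O(D, W) = -5 - 52*W
N = -1/1929 (N = 1/(-5 - 52*(107 - 1*70)) = 1/(-5 - 52*(107 - 70)) = 1/(-5 - 52*37) = 1/(-5 - 1924) = 1/(-1929) = -1/1929 ≈ -0.00051840)
1/(-15109 + N) = 1/(-15109 - 1/1929) = 1/(-29145262/1929) = -1929/29145262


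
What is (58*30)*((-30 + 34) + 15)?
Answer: 33060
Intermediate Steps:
(58*30)*((-30 + 34) + 15) = 1740*(4 + 15) = 1740*19 = 33060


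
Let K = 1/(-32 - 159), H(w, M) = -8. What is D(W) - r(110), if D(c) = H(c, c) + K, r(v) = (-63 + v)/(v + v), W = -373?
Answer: -345357/42020 ≈ -8.2189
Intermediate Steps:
r(v) = (-63 + v)/(2*v) (r(v) = (-63 + v)/((2*v)) = (-63 + v)*(1/(2*v)) = (-63 + v)/(2*v))
K = -1/191 (K = 1/(-191) = -1/191 ≈ -0.0052356)
D(c) = -1529/191 (D(c) = -8 - 1/191 = -1529/191)
D(W) - r(110) = -1529/191 - (-63 + 110)/(2*110) = -1529/191 - 47/(2*110) = -1529/191 - 1*47/220 = -1529/191 - 47/220 = -345357/42020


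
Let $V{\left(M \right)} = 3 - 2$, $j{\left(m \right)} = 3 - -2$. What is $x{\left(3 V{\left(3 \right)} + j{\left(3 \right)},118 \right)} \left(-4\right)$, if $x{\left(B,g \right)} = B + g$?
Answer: $-504$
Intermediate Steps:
$j{\left(m \right)} = 5$ ($j{\left(m \right)} = 3 + 2 = 5$)
$V{\left(M \right)} = 1$
$x{\left(3 V{\left(3 \right)} + j{\left(3 \right)},118 \right)} \left(-4\right) = \left(\left(3 \cdot 1 + 5\right) + 118\right) \left(-4\right) = \left(\left(3 + 5\right) + 118\right) \left(-4\right) = \left(8 + 118\right) \left(-4\right) = 126 \left(-4\right) = -504$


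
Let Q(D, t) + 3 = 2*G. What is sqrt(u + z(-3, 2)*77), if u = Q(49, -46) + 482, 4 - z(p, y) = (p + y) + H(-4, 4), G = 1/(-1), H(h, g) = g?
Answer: sqrt(554) ≈ 23.537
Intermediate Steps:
G = -1
z(p, y) = -p - y (z(p, y) = 4 - ((p + y) + 4) = 4 - (4 + p + y) = 4 + (-4 - p - y) = -p - y)
Q(D, t) = -5 (Q(D, t) = -3 + 2*(-1) = -3 - 2 = -5)
u = 477 (u = -5 + 482 = 477)
sqrt(u + z(-3, 2)*77) = sqrt(477 + (-1*(-3) - 1*2)*77) = sqrt(477 + (3 - 2)*77) = sqrt(477 + 1*77) = sqrt(477 + 77) = sqrt(554)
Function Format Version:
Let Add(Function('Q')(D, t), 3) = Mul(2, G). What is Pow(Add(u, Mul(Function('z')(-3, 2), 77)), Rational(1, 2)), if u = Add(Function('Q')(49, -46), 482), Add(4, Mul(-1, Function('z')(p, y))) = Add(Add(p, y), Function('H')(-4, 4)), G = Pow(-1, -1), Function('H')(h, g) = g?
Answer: Pow(554, Rational(1, 2)) ≈ 23.537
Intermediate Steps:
G = -1
Function('z')(p, y) = Add(Mul(-1, p), Mul(-1, y)) (Function('z')(p, y) = Add(4, Mul(-1, Add(Add(p, y), 4))) = Add(4, Mul(-1, Add(4, p, y))) = Add(4, Add(-4, Mul(-1, p), Mul(-1, y))) = Add(Mul(-1, p), Mul(-1, y)))
Function('Q')(D, t) = -5 (Function('Q')(D, t) = Add(-3, Mul(2, -1)) = Add(-3, -2) = -5)
u = 477 (u = Add(-5, 482) = 477)
Pow(Add(u, Mul(Function('z')(-3, 2), 77)), Rational(1, 2)) = Pow(Add(477, Mul(Add(Mul(-1, -3), Mul(-1, 2)), 77)), Rational(1, 2)) = Pow(Add(477, Mul(Add(3, -2), 77)), Rational(1, 2)) = Pow(Add(477, Mul(1, 77)), Rational(1, 2)) = Pow(Add(477, 77), Rational(1, 2)) = Pow(554, Rational(1, 2))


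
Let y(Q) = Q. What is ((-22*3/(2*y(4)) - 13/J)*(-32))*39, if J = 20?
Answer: 55536/5 ≈ 11107.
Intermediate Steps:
((-22*3/(2*y(4)) - 13/J)*(-32))*39 = ((-22/((4/6)*4) - 13/20)*(-32))*39 = ((-22/((4*(1/6))*4) - 13*1/20)*(-32))*39 = ((-22/((2/3)*4) - 13/20)*(-32))*39 = ((-22/8/3 - 13/20)*(-32))*39 = ((-22*3/8 - 13/20)*(-32))*39 = ((-33/4 - 13/20)*(-32))*39 = -89/10*(-32)*39 = (1424/5)*39 = 55536/5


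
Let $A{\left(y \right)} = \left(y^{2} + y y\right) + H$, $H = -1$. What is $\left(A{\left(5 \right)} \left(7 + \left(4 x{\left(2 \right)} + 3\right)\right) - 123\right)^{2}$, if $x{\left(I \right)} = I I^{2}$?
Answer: $3744225$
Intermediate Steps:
$A{\left(y \right)} = -1 + 2 y^{2}$ ($A{\left(y \right)} = \left(y^{2} + y y\right) - 1 = \left(y^{2} + y^{2}\right) - 1 = 2 y^{2} - 1 = -1 + 2 y^{2}$)
$x{\left(I \right)} = I^{3}$
$\left(A{\left(5 \right)} \left(7 + \left(4 x{\left(2 \right)} + 3\right)\right) - 123\right)^{2} = \left(\left(-1 + 2 \cdot 5^{2}\right) \left(7 + \left(4 \cdot 2^{3} + 3\right)\right) - 123\right)^{2} = \left(\left(-1 + 2 \cdot 25\right) \left(7 + \left(4 \cdot 8 + 3\right)\right) - 123\right)^{2} = \left(\left(-1 + 50\right) \left(7 + \left(32 + 3\right)\right) - 123\right)^{2} = \left(49 \left(7 + 35\right) - 123\right)^{2} = \left(49 \cdot 42 - 123\right)^{2} = \left(2058 - 123\right)^{2} = 1935^{2} = 3744225$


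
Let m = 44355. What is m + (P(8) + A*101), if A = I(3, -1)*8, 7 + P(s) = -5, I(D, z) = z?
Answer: 43535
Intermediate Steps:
P(s) = -12 (P(s) = -7 - 5 = -12)
A = -8 (A = -1*8 = -8)
m + (P(8) + A*101) = 44355 + (-12 - 8*101) = 44355 + (-12 - 808) = 44355 - 820 = 43535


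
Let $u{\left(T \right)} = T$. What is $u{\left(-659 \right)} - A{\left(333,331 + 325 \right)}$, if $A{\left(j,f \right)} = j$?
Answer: $-992$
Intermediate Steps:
$u{\left(-659 \right)} - A{\left(333,331 + 325 \right)} = -659 - 333 = -992$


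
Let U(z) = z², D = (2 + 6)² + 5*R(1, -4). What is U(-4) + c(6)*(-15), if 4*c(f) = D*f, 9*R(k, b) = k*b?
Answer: -1374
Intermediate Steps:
R(k, b) = b*k/9 (R(k, b) = (k*b)/9 = (b*k)/9 = b*k/9)
D = 556/9 (D = (2 + 6)² + 5*((⅑)*(-4)*1) = 8² + 5*(-4/9) = 64 - 20/9 = 556/9 ≈ 61.778)
c(f) = 139*f/9 (c(f) = (556*f/9)/4 = 139*f/9)
U(-4) + c(6)*(-15) = (-4)² + ((139/9)*6)*(-15) = 16 + (278/3)*(-15) = 16 - 1390 = -1374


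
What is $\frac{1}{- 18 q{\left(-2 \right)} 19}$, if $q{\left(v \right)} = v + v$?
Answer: $\frac{1}{1368} \approx 0.00073099$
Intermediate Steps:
$q{\left(v \right)} = 2 v$
$\frac{1}{- 18 q{\left(-2 \right)} 19} = \frac{1}{- 18 \cdot 2 \left(-2\right) 19} = \frac{1}{\left(-18\right) \left(-4\right) 19} = \frac{1}{72 \cdot 19} = \frac{1}{1368}$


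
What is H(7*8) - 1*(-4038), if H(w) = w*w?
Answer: 7174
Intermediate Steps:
H(w) = w²
H(7*8) - 1*(-4038) = (7*8)² - 1*(-4038) = 56² + 4038 = 3136 + 4038 = 7174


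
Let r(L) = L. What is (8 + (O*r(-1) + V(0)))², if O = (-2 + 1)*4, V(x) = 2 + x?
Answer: 196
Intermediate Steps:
O = -4 (O = -1*4 = -4)
(8 + (O*r(-1) + V(0)))² = (8 + (-4*(-1) + (2 + 0)))² = (8 + (4 + 2))² = (8 + 6)² = 14² = 196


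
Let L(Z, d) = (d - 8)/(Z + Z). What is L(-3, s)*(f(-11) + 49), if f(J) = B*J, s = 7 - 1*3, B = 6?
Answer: -34/3 ≈ -11.333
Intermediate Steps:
s = 4 (s = 7 - 3 = 4)
L(Z, d) = (-8 + d)/(2*Z) (L(Z, d) = (-8 + d)/((2*Z)) = (-8 + d)*(1/(2*Z)) = (-8 + d)/(2*Z))
f(J) = 6*J
L(-3, s)*(f(-11) + 49) = ((½)*(-8 + 4)/(-3))*(6*(-11) + 49) = ((½)*(-⅓)*(-4))*(-66 + 49) = (⅔)*(-17) = -34/3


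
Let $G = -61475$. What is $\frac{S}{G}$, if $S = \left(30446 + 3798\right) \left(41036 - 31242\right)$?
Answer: $- \frac{335385736}{61475} \approx -5455.6$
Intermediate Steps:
$S = 335385736$ ($S = 34244 \cdot 9794 = 335385736$)
$\frac{S}{G} = \frac{335385736}{-61475} = 335385736 \left(- \frac{1}{61475}\right) = - \frac{335385736}{61475}$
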